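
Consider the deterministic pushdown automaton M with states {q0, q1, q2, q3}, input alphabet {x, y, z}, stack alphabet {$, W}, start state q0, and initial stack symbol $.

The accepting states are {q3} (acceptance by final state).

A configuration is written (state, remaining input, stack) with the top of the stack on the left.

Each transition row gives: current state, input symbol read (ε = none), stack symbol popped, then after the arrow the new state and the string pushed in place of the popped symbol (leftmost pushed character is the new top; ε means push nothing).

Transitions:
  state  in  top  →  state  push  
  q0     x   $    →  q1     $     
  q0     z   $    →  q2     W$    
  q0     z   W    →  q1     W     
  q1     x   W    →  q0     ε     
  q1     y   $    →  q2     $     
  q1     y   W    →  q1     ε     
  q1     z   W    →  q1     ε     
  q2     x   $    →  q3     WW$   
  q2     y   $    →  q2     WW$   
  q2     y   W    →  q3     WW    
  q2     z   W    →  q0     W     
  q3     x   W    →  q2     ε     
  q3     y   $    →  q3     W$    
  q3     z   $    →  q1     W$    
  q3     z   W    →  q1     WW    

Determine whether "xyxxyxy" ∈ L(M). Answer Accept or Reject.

Accept

(q0, xyxxyxy, $) ⊢ (q1, yxxyxy, $) ⊢ (q2, xxyxy, $) ⊢ (q3, xyxy, WW$) ⊢ (q2, yxy, W$) ⊢ (q3, xy, WW$) ⊢ (q2, y, W$) ⊢ (q3, ε, WW$)
All input consumed; state q3 ∈ F.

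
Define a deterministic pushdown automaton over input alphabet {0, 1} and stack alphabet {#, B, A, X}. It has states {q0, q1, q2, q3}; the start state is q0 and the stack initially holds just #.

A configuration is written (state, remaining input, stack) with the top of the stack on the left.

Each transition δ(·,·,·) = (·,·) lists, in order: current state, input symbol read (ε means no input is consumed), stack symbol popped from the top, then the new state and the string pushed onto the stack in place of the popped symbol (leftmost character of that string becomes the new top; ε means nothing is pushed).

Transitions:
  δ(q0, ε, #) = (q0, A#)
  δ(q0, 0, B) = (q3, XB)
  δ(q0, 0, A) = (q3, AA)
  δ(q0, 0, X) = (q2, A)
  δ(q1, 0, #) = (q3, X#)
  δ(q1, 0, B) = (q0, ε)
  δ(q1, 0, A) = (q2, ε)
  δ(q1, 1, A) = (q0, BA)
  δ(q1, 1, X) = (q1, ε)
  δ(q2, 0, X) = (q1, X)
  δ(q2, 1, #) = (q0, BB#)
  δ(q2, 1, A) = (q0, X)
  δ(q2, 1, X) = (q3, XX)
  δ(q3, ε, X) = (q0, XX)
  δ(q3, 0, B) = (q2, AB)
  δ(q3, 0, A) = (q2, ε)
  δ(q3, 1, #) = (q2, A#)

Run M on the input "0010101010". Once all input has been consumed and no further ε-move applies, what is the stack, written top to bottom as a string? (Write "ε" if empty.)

A#

(q0, 0010101010, #)
  ε-move, top #: go to q0, push A# → (q0, 0010101010, A#)
  read 0, top A: go to q3, push AA → (q3, 010101010, AA#)
  read 0, top A: go to q2, push ε → (q2, 10101010, A#)
  read 1, top A: go to q0, push X → (q0, 0101010, X#)
  read 0, top X: go to q2, push A → (q2, 101010, A#)
  read 1, top A: go to q0, push X → (q0, 01010, X#)
  read 0, top X: go to q2, push A → (q2, 1010, A#)
  read 1, top A: go to q0, push X → (q0, 010, X#)
  read 0, top X: go to q2, push A → (q2, 10, A#)
  read 1, top A: go to q0, push X → (q0, 0, X#)
  read 0, top X: go to q2, push A → (q2, ε, A#)
All input consumed in state q2 with stack A#.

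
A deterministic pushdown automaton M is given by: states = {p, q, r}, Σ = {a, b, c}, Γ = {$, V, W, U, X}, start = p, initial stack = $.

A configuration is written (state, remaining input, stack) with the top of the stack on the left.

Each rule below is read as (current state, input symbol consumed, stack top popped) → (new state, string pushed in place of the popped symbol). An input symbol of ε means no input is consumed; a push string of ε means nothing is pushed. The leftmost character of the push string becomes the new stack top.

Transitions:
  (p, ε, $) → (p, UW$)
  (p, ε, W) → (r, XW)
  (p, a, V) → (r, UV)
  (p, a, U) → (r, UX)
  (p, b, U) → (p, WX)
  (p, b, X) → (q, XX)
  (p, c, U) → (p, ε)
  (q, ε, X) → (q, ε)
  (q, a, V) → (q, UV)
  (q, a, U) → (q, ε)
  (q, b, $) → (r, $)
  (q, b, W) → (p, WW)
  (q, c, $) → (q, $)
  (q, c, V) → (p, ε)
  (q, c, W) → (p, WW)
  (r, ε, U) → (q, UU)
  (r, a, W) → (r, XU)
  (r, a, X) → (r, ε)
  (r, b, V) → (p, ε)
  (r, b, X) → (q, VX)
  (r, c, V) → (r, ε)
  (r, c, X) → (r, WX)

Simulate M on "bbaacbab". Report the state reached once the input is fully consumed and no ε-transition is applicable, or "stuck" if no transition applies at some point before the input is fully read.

stuck

(p, bbaacbab, $) ⊢ (p, bbaacbab, UW$) ⊢ (p, baacbab, WXW$) ⊢ (r, baacbab, XWXW$) ⊢ (q, aacbab, VXWXW$) ⊢ (q, acbab, UVXWXW$) ⊢ (q, cbab, VXWXW$) ⊢ (p, bab, XWXW$) ⊢ (q, ab, XXWXW$) ⊢ (q, ab, XWXW$) ⊢ (q, ab, WXW$)
No transition for (q, a, top W); M blocks with input ab remaining.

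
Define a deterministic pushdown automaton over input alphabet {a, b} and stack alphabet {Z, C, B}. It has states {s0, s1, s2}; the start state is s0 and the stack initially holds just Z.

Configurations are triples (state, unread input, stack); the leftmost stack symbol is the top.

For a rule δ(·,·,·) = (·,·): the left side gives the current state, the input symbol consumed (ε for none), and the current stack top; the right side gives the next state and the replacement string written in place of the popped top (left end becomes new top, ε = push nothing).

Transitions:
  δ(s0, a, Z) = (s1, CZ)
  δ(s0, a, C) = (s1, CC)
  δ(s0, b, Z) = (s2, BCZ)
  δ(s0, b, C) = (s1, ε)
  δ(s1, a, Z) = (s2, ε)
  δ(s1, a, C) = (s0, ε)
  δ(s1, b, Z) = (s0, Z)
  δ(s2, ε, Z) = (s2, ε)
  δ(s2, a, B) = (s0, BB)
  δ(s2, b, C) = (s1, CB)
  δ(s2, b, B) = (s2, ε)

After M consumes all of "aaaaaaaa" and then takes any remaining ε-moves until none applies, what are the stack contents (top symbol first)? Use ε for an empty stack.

Z

(s0, aaaaaaaa, Z)
  read a, top Z: go to s1, push CZ → (s1, aaaaaaa, CZ)
  read a, top C: go to s0, push ε → (s0, aaaaaa, Z)
  read a, top Z: go to s1, push CZ → (s1, aaaaa, CZ)
  read a, top C: go to s0, push ε → (s0, aaaa, Z)
  read a, top Z: go to s1, push CZ → (s1, aaa, CZ)
  read a, top C: go to s0, push ε → (s0, aa, Z)
  read a, top Z: go to s1, push CZ → (s1, a, CZ)
  read a, top C: go to s0, push ε → (s0, ε, Z)
All input consumed in state s0 with stack Z.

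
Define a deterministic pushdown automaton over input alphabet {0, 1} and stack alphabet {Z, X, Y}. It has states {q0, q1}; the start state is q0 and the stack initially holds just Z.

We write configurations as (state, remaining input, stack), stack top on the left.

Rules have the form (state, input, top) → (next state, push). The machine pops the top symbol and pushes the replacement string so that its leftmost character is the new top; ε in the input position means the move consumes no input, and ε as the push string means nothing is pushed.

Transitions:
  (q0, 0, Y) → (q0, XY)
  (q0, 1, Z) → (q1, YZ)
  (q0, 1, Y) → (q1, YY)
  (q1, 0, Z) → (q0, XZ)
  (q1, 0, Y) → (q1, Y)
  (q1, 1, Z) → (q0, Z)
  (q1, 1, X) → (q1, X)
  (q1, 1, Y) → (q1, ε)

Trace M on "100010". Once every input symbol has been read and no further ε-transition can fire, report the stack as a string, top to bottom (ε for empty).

(q0, 100010, Z) ⊢ (q1, 00010, YZ) ⊢ (q1, 0010, YZ) ⊢ (q1, 010, YZ) ⊢ (q1, 10, YZ) ⊢ (q1, 0, Z) ⊢ (q0, ε, XZ)
All input consumed in state q0 with stack XZ.

XZ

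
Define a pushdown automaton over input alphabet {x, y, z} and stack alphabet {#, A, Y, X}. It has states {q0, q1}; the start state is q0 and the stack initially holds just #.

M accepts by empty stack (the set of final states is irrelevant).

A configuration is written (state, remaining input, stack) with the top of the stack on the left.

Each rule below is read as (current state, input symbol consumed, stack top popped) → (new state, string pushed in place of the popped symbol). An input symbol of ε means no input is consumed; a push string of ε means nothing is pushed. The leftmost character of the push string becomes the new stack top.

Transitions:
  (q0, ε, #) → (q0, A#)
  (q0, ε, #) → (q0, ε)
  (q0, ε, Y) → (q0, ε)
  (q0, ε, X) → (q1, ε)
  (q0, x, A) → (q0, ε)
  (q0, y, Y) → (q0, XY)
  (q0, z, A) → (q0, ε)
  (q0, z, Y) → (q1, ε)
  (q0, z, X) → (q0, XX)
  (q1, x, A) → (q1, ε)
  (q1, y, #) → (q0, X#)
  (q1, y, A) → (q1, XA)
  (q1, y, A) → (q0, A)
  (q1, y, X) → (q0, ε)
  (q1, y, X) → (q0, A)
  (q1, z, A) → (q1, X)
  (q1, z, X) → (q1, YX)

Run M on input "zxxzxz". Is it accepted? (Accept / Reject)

One accepting computation: (q0, zxxzxz, #) ⊢ (q0, zxxzxz, A#) ⊢ (q0, xxzxz, #) ⊢ (q0, xxzxz, A#) ⊢ (q0, xzxz, #) ⊢ (q0, xzxz, A#) ⊢ (q0, zxz, #) ⊢ (q0, zxz, A#) ⊢ (q0, xz, #) ⊢ (q0, xz, A#) ⊢ (q0, z, #) ⊢ (q0, z, A#) ⊢ (q0, ε, #) ⊢ (q0, ε, ε)
All input consumed and the stack is empty.

Accept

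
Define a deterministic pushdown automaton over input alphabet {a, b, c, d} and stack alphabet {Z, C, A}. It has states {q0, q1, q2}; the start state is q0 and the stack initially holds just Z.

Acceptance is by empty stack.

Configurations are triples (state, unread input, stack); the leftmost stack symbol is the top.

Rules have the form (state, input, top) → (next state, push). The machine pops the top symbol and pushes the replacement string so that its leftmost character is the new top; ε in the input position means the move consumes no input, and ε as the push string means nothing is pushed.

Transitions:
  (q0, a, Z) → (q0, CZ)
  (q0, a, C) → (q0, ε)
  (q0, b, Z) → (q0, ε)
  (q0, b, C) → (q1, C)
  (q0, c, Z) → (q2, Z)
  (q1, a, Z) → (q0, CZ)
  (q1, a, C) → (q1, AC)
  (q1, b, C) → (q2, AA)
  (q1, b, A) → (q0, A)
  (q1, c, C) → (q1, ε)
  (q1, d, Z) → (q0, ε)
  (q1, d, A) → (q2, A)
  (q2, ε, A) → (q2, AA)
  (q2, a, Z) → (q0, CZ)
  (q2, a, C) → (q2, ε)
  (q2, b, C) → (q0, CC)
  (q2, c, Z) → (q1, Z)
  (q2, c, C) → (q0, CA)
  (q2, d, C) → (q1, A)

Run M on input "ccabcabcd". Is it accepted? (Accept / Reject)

(q0, ccabcabcd, Z) ⊢ (q2, cabcabcd, Z) ⊢ (q1, abcabcd, Z) ⊢ (q0, bcabcd, CZ) ⊢ (q1, cabcd, CZ) ⊢ (q1, abcd, Z) ⊢ (q0, bcd, CZ) ⊢ (q1, cd, CZ) ⊢ (q1, d, Z) ⊢ (q0, ε, ε)
All input consumed and the stack is empty.

Accept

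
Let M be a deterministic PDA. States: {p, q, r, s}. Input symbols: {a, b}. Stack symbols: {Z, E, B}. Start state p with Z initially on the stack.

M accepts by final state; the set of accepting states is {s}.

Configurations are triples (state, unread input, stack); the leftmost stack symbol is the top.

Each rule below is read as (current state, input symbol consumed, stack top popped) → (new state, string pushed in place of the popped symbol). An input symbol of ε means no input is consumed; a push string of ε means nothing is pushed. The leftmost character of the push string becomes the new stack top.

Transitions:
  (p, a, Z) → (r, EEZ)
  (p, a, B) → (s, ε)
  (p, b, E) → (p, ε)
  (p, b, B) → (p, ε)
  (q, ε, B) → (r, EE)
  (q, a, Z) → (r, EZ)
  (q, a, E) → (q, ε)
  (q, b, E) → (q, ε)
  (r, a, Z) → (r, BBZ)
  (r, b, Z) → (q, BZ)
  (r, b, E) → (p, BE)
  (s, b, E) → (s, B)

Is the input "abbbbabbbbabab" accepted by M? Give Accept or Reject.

Accept

(p, abbbbabbbbabab, Z)
  read a, top Z: go to r, push EEZ → (r, bbbbabbbbabab, EEZ)
  read b, top E: go to p, push BE → (p, bbbabbbbabab, BEEZ)
  read b, top B: go to p, push ε → (p, bbabbbbabab, EEZ)
  read b, top E: go to p, push ε → (p, babbbbabab, EZ)
  read b, top E: go to p, push ε → (p, abbbbabab, Z)
  read a, top Z: go to r, push EEZ → (r, bbbbabab, EEZ)
  read b, top E: go to p, push BE → (p, bbbabab, BEEZ)
  read b, top B: go to p, push ε → (p, bbabab, EEZ)
  read b, top E: go to p, push ε → (p, babab, EZ)
  read b, top E: go to p, push ε → (p, abab, Z)
  read a, top Z: go to r, push EEZ → (r, bab, EEZ)
  read b, top E: go to p, push BE → (p, ab, BEEZ)
  read a, top B: go to s, push ε → (s, b, EEZ)
  read b, top E: go to s, push B → (s, ε, BEZ)
All input consumed; state s ∈ F.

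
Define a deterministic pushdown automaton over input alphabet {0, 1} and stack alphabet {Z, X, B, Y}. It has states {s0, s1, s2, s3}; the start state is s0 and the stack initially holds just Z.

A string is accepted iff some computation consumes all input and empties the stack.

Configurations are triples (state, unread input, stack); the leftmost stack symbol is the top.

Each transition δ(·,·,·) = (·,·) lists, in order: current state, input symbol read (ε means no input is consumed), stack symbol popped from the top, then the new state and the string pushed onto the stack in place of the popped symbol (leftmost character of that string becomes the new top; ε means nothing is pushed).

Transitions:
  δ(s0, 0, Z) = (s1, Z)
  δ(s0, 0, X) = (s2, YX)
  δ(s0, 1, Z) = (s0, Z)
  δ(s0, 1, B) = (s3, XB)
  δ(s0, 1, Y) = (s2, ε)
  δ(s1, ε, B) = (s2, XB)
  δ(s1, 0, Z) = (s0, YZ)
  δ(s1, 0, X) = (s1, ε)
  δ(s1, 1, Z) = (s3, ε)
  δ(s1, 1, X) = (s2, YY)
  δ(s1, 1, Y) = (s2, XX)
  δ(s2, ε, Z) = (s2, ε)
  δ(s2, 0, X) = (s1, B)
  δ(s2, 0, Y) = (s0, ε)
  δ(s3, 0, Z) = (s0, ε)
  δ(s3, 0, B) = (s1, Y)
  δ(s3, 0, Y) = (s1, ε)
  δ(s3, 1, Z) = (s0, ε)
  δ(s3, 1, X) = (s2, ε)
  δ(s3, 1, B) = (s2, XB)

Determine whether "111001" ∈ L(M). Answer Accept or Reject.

Accept

(s0, 111001, Z)
  read 1, top Z: go to s0, push Z → (s0, 11001, Z)
  read 1, top Z: go to s0, push Z → (s0, 1001, Z)
  read 1, top Z: go to s0, push Z → (s0, 001, Z)
  read 0, top Z: go to s1, push Z → (s1, 01, Z)
  read 0, top Z: go to s0, push YZ → (s0, 1, YZ)
  read 1, top Y: go to s2, push ε → (s2, ε, Z)
  ε-move, top Z: go to s2, push ε → (s2, ε, ε)
All input consumed and the stack is empty.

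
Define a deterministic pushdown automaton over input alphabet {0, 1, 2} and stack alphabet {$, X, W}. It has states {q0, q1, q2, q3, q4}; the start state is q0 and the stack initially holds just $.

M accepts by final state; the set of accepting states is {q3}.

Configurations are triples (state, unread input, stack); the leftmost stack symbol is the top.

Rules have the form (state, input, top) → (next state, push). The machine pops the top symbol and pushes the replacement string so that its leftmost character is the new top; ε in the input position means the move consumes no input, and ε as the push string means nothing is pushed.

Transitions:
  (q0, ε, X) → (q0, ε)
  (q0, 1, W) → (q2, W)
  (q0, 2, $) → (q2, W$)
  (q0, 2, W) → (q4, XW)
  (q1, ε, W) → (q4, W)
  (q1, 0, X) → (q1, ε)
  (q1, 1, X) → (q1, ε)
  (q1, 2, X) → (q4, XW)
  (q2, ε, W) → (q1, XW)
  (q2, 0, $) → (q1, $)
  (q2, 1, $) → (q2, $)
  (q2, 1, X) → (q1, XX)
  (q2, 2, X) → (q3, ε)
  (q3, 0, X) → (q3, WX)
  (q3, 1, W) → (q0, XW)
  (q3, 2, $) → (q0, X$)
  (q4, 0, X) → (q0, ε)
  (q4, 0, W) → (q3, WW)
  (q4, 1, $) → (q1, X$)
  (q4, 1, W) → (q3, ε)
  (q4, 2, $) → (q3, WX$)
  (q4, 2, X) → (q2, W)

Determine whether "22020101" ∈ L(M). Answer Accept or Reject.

(q0, 22020101, $) ⊢ (q2, 2020101, W$) ⊢ (q1, 2020101, XW$) ⊢ (q4, 020101, XWW$) ⊢ (q0, 20101, WW$) ⊢ (q4, 0101, XWW$) ⊢ (q0, 101, WW$) ⊢ (q2, 01, WW$) ⊢ (q1, 01, XWW$) ⊢ (q1, 1, WW$) ⊢ (q4, 1, WW$) ⊢ (q3, ε, W$)
All input consumed; state q3 ∈ F.

Accept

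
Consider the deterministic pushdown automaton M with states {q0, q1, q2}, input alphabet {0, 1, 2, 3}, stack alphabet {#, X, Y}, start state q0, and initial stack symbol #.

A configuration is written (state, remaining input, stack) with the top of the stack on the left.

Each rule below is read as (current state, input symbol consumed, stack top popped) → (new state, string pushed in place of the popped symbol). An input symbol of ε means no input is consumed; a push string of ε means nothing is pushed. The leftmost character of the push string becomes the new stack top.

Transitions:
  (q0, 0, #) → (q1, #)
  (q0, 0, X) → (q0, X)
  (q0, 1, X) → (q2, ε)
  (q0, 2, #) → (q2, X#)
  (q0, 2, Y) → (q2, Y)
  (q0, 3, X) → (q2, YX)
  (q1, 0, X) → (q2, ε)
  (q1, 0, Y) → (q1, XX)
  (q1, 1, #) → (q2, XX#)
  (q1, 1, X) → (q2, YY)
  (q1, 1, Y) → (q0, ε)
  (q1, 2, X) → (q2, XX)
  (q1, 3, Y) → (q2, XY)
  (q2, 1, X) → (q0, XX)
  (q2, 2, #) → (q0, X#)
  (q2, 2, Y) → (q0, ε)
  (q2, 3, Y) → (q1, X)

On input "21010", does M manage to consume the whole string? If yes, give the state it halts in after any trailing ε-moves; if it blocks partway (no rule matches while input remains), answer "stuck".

(q0, 21010, #) ⊢ (q2, 1010, X#) ⊢ (q0, 010, XX#) ⊢ (q0, 10, XX#) ⊢ (q2, 0, X#)
No transition for (q2, 0, top X); M blocks with input 0 remaining.

stuck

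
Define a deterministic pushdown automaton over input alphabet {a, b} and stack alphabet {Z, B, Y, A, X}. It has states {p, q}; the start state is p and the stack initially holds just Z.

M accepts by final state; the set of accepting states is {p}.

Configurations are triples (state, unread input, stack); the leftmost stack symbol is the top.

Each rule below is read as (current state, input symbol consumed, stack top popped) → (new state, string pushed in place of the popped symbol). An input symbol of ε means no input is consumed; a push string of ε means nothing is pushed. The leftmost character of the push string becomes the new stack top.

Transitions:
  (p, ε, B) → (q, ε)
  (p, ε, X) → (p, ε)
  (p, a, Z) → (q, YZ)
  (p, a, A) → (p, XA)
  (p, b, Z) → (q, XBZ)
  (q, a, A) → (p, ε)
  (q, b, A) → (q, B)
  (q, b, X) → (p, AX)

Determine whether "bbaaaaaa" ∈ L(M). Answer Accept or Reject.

(p, bbaaaaaa, Z) ⊢ (q, baaaaaa, XBZ) ⊢ (p, aaaaaa, AXBZ) ⊢ (p, aaaaa, XAXBZ) ⊢ (p, aaaaa, AXBZ) ⊢ (p, aaaa, XAXBZ) ⊢ (p, aaaa, AXBZ) ⊢ (p, aaa, XAXBZ) ⊢ (p, aaa, AXBZ) ⊢ (p, aa, XAXBZ) ⊢ (p, aa, AXBZ) ⊢ (p, a, XAXBZ) ⊢ (p, a, AXBZ) ⊢ (p, ε, XAXBZ)
All input consumed; state p ∈ F.

Accept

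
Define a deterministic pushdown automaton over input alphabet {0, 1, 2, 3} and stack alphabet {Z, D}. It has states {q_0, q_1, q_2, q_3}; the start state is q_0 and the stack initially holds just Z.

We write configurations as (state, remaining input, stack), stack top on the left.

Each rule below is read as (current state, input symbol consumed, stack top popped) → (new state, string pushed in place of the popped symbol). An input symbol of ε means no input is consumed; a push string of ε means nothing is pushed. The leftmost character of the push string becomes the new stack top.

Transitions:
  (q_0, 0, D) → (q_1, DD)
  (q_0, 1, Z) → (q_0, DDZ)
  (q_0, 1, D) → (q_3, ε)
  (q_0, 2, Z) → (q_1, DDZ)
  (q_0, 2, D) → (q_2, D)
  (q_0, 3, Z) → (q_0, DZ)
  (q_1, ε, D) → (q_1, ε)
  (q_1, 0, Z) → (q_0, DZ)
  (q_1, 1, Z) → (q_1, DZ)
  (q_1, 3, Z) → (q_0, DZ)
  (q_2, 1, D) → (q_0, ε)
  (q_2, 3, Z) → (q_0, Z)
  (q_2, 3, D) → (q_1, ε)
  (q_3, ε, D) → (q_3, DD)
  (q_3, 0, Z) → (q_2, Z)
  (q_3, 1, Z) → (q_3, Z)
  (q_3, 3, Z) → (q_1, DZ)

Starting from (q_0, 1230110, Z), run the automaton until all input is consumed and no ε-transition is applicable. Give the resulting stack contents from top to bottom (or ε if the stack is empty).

Z

(q_0, 1230110, Z)
  read 1, top Z: go to q_0, push DDZ → (q_0, 230110, DDZ)
  read 2, top D: go to q_2, push D → (q_2, 30110, DDZ)
  read 3, top D: go to q_1, push ε → (q_1, 0110, DZ)
  ε-move, top D: go to q_1, push ε → (q_1, 0110, Z)
  read 0, top Z: go to q_0, push DZ → (q_0, 110, DZ)
  read 1, top D: go to q_3, push ε → (q_3, 10, Z)
  read 1, top Z: go to q_3, push Z → (q_3, 0, Z)
  read 0, top Z: go to q_2, push Z → (q_2, ε, Z)
All input consumed in state q_2 with stack Z.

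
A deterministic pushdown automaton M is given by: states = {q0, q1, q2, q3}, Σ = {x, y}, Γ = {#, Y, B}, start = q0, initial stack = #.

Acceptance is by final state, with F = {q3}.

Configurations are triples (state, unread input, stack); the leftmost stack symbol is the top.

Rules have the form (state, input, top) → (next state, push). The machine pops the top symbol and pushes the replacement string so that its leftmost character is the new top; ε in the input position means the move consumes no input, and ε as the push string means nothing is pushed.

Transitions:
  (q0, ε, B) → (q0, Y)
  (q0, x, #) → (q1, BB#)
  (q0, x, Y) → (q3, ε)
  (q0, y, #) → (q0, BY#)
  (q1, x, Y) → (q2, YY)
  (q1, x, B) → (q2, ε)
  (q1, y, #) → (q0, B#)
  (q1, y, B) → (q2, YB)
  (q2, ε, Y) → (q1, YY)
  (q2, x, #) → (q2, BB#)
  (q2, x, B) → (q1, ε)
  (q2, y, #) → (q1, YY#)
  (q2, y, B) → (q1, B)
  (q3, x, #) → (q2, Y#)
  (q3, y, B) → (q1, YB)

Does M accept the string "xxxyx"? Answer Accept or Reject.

Accept

(q0, xxxyx, #)
  read x, top #: go to q1, push BB# → (q1, xxyx, BB#)
  read x, top B: go to q2, push ε → (q2, xyx, B#)
  read x, top B: go to q1, push ε → (q1, yx, #)
  read y, top #: go to q0, push B# → (q0, x, B#)
  ε-move, top B: go to q0, push Y → (q0, x, Y#)
  read x, top Y: go to q3, push ε → (q3, ε, #)
All input consumed; state q3 ∈ F.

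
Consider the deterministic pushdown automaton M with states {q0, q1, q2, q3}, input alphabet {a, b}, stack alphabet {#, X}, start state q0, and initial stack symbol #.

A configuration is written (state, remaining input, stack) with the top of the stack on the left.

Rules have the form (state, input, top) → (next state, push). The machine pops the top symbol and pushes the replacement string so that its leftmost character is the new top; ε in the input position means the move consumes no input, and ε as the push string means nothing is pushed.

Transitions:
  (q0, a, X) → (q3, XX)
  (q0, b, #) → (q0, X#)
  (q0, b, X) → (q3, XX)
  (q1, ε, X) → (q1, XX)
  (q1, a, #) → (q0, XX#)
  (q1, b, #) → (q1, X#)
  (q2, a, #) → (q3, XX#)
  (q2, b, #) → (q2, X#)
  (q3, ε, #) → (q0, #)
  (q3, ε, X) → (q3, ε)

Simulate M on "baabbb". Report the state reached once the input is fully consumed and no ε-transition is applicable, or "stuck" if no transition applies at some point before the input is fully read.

(q0, baabbb, #) ⊢ (q0, aabbb, X#) ⊢ (q3, abbb, XX#) ⊢ (q3, abbb, X#) ⊢ (q3, abbb, #) ⊢ (q0, abbb, #)
No transition for (q0, a, top #); M blocks with input abbb remaining.

stuck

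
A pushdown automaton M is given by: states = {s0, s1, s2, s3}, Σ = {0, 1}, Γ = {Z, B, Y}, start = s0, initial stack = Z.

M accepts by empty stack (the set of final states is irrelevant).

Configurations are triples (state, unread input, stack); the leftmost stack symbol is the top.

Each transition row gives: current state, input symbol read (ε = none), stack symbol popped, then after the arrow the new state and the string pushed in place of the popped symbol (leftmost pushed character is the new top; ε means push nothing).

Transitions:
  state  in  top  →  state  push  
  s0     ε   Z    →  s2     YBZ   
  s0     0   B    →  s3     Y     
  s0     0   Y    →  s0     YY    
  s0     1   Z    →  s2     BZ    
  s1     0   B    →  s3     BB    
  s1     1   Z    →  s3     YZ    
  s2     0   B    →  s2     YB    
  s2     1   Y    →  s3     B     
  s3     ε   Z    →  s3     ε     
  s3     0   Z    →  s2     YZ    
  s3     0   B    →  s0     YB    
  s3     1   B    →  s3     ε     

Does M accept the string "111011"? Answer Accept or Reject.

One accepting computation: (s0, 111011, Z) ⊢ (s2, 111011, YBZ) ⊢ (s3, 11011, BBZ) ⊢ (s3, 1011, BZ) ⊢ (s3, 011, Z) ⊢ (s2, 11, YZ) ⊢ (s3, 1, BZ) ⊢ (s3, ε, Z) ⊢ (s3, ε, ε)
All input consumed and the stack is empty.

Accept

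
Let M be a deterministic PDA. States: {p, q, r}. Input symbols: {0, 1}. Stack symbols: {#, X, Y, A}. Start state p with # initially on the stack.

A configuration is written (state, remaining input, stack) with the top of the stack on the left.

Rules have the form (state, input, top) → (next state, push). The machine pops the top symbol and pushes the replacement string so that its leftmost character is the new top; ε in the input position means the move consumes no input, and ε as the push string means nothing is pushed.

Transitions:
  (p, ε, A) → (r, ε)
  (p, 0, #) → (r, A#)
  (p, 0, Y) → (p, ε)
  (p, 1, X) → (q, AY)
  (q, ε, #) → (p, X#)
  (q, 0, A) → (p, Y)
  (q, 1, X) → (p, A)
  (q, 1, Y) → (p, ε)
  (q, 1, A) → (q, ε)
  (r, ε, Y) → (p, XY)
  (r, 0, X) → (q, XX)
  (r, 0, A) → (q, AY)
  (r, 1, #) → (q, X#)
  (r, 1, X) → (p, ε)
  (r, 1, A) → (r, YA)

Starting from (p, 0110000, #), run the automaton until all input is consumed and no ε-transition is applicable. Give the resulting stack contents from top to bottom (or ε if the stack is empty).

#

(p, 0110000, #)
  read 0, top #: go to r, push A# → (r, 110000, A#)
  read 1, top A: go to r, push YA → (r, 10000, YA#)
  ε-move, top Y: go to p, push XY → (p, 10000, XYA#)
  read 1, top X: go to q, push AY → (q, 0000, AYYA#)
  read 0, top A: go to p, push Y → (p, 000, YYYA#)
  read 0, top Y: go to p, push ε → (p, 00, YYA#)
  read 0, top Y: go to p, push ε → (p, 0, YA#)
  read 0, top Y: go to p, push ε → (p, ε, A#)
  ε-move, top A: go to r, push ε → (r, ε, #)
All input consumed in state r with stack #.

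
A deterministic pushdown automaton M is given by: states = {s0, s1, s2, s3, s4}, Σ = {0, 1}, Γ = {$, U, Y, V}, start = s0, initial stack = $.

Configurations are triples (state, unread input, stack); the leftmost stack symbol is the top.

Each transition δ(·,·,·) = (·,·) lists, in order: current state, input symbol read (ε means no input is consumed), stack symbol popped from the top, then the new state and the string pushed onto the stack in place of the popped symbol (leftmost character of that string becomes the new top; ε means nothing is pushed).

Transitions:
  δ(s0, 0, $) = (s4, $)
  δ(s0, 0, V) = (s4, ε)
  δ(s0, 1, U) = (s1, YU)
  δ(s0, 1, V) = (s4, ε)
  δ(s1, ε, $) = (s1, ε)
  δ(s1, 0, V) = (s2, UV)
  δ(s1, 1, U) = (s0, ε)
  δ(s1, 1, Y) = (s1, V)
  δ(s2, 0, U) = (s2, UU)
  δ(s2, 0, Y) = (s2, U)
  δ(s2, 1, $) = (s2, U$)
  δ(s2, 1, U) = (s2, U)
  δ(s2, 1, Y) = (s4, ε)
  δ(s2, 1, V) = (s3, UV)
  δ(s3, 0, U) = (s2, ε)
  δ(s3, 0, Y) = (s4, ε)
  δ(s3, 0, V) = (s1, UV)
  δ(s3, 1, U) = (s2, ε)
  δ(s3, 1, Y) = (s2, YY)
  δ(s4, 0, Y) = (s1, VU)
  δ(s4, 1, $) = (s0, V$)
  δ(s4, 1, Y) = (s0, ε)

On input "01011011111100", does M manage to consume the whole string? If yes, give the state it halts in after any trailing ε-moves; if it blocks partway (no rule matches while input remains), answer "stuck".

(s0, 01011011111100, $)
  read 0, top $: go to s4, push $ → (s4, 1011011111100, $)
  read 1, top $: go to s0, push V$ → (s0, 011011111100, V$)
  read 0, top V: go to s4, push ε → (s4, 11011111100, $)
  read 1, top $: go to s0, push V$ → (s0, 1011111100, V$)
  read 1, top V: go to s4, push ε → (s4, 011111100, $)
No transition for (s4, 0, top $); M blocks with input 011111100 remaining.

stuck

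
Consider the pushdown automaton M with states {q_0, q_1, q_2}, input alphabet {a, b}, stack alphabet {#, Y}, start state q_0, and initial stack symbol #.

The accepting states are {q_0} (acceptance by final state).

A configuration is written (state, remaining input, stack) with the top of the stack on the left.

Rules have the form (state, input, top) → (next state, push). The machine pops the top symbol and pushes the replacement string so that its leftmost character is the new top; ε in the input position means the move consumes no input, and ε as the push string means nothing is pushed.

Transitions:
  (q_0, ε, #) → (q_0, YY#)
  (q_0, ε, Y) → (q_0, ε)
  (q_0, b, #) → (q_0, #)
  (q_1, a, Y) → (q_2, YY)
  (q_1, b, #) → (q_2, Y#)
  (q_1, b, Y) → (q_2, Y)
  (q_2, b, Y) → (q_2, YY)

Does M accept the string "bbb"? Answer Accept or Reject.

One accepting computation: (q_0, bbb, #) ⊢ (q_0, bb, #) ⊢ (q_0, b, #) ⊢ (q_0, ε, #)
All input consumed and state q_0 ∈ F.

Accept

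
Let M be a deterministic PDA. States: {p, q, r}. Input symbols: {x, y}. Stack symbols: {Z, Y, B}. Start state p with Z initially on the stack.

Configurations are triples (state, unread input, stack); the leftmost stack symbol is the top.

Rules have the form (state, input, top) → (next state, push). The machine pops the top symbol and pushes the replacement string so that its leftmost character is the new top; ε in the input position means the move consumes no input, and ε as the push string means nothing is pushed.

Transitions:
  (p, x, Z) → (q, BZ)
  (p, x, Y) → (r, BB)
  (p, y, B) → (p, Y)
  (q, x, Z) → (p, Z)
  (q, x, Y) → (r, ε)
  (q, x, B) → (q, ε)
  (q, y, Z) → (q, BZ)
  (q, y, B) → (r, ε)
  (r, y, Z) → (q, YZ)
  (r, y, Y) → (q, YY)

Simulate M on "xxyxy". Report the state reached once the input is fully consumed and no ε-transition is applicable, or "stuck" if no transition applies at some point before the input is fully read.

(p, xxyxy, Z)
  read x, top Z: go to q, push BZ → (q, xyxy, BZ)
  read x, top B: go to q, push ε → (q, yxy, Z)
  read y, top Z: go to q, push BZ → (q, xy, BZ)
  read x, top B: go to q, push ε → (q, y, Z)
  read y, top Z: go to q, push BZ → (q, ε, BZ)
All input consumed; M is in state q.

q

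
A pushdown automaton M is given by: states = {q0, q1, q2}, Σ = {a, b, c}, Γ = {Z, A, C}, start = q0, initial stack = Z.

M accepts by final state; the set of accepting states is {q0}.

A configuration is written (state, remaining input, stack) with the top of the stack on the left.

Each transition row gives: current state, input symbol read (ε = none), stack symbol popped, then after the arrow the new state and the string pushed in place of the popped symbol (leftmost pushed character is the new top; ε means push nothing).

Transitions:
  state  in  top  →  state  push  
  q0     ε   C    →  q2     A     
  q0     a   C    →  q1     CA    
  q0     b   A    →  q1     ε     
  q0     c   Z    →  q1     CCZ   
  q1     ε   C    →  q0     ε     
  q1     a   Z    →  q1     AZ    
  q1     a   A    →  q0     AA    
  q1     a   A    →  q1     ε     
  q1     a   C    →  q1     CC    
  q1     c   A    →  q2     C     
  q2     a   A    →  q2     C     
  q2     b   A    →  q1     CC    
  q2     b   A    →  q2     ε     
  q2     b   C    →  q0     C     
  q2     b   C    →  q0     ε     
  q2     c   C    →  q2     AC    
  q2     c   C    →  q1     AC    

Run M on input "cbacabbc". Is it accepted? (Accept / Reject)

Reject

No computation consumes all input and reaches a final state.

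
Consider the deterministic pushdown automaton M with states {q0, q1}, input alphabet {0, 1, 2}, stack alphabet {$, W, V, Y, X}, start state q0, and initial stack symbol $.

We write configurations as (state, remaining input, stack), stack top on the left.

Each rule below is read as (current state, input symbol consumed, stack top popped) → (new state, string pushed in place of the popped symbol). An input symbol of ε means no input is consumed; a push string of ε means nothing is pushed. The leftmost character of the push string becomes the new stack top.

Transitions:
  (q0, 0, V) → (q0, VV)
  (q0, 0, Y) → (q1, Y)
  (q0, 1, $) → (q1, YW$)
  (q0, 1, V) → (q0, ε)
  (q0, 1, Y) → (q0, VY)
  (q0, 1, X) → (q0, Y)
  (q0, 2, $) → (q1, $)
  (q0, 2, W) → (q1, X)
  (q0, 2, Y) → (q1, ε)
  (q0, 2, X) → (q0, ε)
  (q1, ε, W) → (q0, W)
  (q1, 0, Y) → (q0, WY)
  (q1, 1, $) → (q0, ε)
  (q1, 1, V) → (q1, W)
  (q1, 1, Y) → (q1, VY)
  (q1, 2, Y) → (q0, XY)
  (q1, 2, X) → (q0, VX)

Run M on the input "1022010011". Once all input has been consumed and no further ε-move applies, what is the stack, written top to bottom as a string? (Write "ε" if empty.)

VXYW$

(q0, 1022010011, $) ⊢ (q1, 022010011, YW$) ⊢ (q0, 22010011, WYW$) ⊢ (q1, 2010011, XYW$) ⊢ (q0, 010011, VXYW$) ⊢ (q0, 10011, VVXYW$) ⊢ (q0, 0011, VXYW$) ⊢ (q0, 011, VVXYW$) ⊢ (q0, 11, VVVXYW$) ⊢ (q0, 1, VVXYW$) ⊢ (q0, ε, VXYW$)
All input consumed in state q0 with stack VXYW$.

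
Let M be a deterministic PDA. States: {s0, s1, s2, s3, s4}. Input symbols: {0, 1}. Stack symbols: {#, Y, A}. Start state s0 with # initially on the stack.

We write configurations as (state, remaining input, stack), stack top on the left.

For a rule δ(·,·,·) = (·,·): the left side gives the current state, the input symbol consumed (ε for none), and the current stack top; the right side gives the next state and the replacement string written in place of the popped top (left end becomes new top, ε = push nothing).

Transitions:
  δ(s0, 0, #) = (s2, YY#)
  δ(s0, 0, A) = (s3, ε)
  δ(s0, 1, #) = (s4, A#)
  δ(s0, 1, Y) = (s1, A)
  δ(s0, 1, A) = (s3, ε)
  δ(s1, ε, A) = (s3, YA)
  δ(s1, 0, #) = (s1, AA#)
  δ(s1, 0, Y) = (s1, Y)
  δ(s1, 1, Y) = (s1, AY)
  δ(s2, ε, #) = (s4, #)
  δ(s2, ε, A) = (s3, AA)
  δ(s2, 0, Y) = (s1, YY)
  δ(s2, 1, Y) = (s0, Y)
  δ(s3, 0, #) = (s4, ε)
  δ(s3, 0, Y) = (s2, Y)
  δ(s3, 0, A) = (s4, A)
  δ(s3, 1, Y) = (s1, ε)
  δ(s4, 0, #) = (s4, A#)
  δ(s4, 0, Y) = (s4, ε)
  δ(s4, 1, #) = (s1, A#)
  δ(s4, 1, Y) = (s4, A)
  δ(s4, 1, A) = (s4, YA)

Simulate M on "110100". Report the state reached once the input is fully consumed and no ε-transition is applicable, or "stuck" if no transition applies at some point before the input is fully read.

stuck

(s0, 110100, #) ⊢ (s4, 10100, A#) ⊢ (s4, 0100, YA#) ⊢ (s4, 100, A#) ⊢ (s4, 00, YA#) ⊢ (s4, 0, A#)
No transition for (s4, 0, top A); M blocks with input 0 remaining.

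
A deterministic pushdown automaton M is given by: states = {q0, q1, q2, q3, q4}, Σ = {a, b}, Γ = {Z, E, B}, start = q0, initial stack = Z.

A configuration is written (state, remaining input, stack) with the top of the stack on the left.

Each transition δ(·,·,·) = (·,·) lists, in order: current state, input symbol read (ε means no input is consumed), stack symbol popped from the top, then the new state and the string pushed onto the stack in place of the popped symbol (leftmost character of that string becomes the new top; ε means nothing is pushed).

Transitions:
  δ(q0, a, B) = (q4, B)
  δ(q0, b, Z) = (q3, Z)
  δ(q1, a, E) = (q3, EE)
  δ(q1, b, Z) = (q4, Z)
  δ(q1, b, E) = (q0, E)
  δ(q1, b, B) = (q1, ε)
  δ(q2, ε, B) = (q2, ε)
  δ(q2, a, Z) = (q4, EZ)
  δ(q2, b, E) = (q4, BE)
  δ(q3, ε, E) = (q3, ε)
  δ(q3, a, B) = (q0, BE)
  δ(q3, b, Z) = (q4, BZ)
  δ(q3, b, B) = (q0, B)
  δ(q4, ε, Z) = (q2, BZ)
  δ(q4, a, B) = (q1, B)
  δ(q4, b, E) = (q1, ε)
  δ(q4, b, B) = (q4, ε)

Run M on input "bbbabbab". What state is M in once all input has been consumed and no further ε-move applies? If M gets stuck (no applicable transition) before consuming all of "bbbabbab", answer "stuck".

q1

(q0, bbbabbab, Z)
  read b, top Z: go to q3, push Z → (q3, bbabbab, Z)
  read b, top Z: go to q4, push BZ → (q4, babbab, BZ)
  read b, top B: go to q4, push ε → (q4, abbab, Z)
  ε-move, top Z: go to q2, push BZ → (q2, abbab, BZ)
  ε-move, top B: go to q2, push ε → (q2, abbab, Z)
  read a, top Z: go to q4, push EZ → (q4, bbab, EZ)
  read b, top E: go to q1, push ε → (q1, bab, Z)
  read b, top Z: go to q4, push Z → (q4, ab, Z)
  ε-move, top Z: go to q2, push BZ → (q2, ab, BZ)
  ε-move, top B: go to q2, push ε → (q2, ab, Z)
  read a, top Z: go to q4, push EZ → (q4, b, EZ)
  read b, top E: go to q1, push ε → (q1, ε, Z)
All input consumed; M is in state q1.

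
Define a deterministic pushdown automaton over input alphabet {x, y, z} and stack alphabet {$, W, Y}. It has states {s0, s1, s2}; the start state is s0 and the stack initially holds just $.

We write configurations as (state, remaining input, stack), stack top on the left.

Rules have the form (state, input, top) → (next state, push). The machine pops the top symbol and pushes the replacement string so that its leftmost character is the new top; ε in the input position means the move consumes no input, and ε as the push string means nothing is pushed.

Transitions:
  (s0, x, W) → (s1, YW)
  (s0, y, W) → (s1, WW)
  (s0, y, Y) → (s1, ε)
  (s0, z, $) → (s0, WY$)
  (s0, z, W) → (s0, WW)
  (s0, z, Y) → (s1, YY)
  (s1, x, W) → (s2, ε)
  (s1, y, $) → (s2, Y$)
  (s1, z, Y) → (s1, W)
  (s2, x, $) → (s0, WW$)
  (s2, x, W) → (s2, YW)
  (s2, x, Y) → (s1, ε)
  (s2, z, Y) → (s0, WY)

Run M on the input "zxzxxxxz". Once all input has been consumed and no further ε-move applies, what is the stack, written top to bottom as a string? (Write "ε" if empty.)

(s0, zxzxxxxz, $)
  read z, top $: go to s0, push WY$ → (s0, xzxxxxz, WY$)
  read x, top W: go to s1, push YW → (s1, zxxxxz, YWY$)
  read z, top Y: go to s1, push W → (s1, xxxxz, WWY$)
  read x, top W: go to s2, push ε → (s2, xxxz, WY$)
  read x, top W: go to s2, push YW → (s2, xxz, YWY$)
  read x, top Y: go to s1, push ε → (s1, xz, WY$)
  read x, top W: go to s2, push ε → (s2, z, Y$)
  read z, top Y: go to s0, push WY → (s0, ε, WY$)
All input consumed in state s0 with stack WY$.

WY$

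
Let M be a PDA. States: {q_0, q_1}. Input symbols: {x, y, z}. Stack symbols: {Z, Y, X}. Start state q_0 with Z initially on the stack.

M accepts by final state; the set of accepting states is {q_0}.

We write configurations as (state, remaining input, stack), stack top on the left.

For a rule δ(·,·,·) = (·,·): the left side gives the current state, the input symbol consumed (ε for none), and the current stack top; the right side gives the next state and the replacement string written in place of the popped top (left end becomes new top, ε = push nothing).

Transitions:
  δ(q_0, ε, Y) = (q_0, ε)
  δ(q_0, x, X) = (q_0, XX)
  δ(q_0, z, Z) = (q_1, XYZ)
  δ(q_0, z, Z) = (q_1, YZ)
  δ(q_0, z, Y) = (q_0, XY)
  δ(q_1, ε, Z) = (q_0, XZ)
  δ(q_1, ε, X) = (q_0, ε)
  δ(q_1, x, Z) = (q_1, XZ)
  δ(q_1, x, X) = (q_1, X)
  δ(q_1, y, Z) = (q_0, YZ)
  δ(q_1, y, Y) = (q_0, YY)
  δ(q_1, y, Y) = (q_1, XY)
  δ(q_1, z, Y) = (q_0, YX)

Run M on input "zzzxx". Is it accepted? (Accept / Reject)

One accepting computation: (q_0, zzzxx, Z) ⊢ (q_1, zzxx, YZ) ⊢ (q_0, zxx, YXZ) ⊢ (q_0, xx, XYXZ) ⊢ (q_0, x, XXYXZ) ⊢ (q_0, ε, XXXYXZ)
All input consumed and state q_0 ∈ F.

Accept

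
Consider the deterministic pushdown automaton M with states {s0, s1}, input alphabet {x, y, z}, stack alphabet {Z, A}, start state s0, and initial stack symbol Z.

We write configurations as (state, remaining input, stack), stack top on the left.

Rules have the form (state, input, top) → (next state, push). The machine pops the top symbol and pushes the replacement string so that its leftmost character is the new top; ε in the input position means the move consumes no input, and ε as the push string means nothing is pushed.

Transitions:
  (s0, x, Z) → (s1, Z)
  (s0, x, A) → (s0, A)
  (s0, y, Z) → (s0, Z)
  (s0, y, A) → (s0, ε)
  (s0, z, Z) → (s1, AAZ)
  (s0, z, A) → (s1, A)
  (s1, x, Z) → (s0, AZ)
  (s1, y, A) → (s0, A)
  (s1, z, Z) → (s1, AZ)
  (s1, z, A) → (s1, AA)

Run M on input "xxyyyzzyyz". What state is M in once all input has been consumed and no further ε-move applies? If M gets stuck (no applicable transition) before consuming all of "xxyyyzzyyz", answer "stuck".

(s0, xxyyyzzyyz, Z)
  read x, top Z: go to s1, push Z → (s1, xyyyzzyyz, Z)
  read x, top Z: go to s0, push AZ → (s0, yyyzzyyz, AZ)
  read y, top A: go to s0, push ε → (s0, yyzzyyz, Z)
  read y, top Z: go to s0, push Z → (s0, yzzyyz, Z)
  read y, top Z: go to s0, push Z → (s0, zzyyz, Z)
  read z, top Z: go to s1, push AAZ → (s1, zyyz, AAZ)
  read z, top A: go to s1, push AA → (s1, yyz, AAAZ)
  read y, top A: go to s0, push A → (s0, yz, AAAZ)
  read y, top A: go to s0, push ε → (s0, z, AAZ)
  read z, top A: go to s1, push A → (s1, ε, AAZ)
All input consumed; M is in state s1.

s1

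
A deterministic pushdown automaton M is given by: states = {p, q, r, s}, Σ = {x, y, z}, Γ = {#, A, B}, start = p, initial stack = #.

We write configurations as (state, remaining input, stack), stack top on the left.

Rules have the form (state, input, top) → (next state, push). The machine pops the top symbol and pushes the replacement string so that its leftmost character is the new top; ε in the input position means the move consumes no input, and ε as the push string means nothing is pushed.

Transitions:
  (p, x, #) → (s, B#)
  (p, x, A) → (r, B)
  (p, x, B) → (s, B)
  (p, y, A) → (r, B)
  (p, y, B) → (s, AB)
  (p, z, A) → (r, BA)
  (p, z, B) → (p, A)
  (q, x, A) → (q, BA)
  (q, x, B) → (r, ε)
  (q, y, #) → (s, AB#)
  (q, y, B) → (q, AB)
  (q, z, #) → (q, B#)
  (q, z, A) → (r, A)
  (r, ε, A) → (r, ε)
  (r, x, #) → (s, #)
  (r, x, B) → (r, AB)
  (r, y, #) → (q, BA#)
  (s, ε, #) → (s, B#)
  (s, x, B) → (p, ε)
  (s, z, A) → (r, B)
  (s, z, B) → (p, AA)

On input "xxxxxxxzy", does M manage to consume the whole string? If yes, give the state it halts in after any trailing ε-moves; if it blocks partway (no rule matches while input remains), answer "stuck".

(p, xxxxxxxzy, #)
  read x, top #: go to s, push B# → (s, xxxxxxzy, B#)
  read x, top B: go to p, push ε → (p, xxxxxzy, #)
  read x, top #: go to s, push B# → (s, xxxxzy, B#)
  read x, top B: go to p, push ε → (p, xxxzy, #)
  read x, top #: go to s, push B# → (s, xxzy, B#)
  read x, top B: go to p, push ε → (p, xzy, #)
  read x, top #: go to s, push B# → (s, zy, B#)
  read z, top B: go to p, push AA → (p, y, AA#)
  read y, top A: go to r, push B → (r, ε, BA#)
All input consumed; M is in state r.

r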